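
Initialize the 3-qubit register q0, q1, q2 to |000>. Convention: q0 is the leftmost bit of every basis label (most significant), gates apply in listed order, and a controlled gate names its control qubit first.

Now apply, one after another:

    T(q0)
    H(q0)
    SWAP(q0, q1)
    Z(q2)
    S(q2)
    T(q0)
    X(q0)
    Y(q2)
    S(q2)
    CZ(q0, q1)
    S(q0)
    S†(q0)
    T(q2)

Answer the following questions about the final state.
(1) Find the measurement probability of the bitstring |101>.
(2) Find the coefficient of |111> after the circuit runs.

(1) The probability of measuring |101> is 1/2. Key observation: the block from step 11 through step 12 cancels to the identity and can be dropped.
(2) The final state's coefficient on |111> equals sqrt(2)*exp(I*pi/4)/2.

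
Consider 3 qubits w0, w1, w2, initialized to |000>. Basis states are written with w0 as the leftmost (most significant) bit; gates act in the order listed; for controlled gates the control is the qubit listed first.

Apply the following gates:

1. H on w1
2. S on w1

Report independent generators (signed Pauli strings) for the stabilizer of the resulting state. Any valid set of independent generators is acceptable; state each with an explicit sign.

The stabilizer group can be generated by +IYI, +ZII, +IIZ, among other valid generating sets.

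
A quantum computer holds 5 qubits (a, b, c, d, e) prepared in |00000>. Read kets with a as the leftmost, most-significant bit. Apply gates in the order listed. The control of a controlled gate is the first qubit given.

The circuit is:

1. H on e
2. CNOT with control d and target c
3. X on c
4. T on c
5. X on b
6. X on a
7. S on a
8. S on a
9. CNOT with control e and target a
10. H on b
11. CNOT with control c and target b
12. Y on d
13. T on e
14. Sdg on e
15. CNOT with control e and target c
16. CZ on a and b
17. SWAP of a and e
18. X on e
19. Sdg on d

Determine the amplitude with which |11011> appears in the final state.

The final state's coefficient on |11011> equals -1/2.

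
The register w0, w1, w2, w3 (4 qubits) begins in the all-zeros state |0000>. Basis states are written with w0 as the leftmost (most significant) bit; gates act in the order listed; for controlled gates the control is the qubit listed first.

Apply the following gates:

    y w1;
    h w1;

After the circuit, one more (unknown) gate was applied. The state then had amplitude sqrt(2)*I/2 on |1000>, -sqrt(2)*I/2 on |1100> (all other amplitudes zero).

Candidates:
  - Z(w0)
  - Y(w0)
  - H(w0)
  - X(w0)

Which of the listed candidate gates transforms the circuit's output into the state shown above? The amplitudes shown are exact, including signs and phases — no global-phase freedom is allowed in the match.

It was X(w0) that produced the state shown.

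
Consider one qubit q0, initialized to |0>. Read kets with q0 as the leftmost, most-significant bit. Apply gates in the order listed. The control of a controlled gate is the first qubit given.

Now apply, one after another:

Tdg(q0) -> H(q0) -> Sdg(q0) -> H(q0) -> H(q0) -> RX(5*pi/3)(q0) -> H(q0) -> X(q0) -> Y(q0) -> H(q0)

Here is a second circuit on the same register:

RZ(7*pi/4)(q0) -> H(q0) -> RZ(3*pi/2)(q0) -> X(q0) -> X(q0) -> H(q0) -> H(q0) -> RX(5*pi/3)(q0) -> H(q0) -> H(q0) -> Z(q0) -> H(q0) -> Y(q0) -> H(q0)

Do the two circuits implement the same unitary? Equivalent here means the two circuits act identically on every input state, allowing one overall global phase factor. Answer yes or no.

Yes — the two circuits implement the same unitary up to a global phase.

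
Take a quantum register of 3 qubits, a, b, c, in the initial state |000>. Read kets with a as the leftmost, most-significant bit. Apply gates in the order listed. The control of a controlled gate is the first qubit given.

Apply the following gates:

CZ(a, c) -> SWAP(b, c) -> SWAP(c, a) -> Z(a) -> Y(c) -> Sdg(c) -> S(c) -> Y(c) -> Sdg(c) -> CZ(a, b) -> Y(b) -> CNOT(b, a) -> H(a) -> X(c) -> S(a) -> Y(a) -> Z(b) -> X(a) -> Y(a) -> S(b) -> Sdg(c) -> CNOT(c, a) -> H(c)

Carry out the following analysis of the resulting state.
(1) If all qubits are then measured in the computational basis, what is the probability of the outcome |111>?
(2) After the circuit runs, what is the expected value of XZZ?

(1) A full measurement returns |111> with probability 1/4. Key observation: gates 5-8 undo each other exactly, leaving only the rest of the circuit to track.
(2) The expectation value of XZZ is 0.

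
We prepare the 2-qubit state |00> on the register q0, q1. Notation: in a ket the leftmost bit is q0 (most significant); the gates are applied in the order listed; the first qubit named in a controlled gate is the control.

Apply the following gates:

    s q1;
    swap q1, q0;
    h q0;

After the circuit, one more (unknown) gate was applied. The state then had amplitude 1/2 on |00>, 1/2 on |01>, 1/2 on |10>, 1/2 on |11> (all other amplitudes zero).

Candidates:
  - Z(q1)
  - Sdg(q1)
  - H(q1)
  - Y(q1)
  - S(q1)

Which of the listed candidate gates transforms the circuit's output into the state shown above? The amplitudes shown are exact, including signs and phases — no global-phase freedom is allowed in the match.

The applied gate was H(q1).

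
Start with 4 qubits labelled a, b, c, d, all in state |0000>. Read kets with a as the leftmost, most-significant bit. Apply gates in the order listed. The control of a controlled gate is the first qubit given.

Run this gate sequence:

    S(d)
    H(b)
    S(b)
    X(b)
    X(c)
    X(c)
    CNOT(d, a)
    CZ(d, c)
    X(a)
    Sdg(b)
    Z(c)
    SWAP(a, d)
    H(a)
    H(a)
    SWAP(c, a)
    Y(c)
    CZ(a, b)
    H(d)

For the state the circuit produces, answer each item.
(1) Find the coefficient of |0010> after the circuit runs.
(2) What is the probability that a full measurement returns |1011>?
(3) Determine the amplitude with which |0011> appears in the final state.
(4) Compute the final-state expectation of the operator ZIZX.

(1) The amplitude on |0010> is -1/2.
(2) The probability of measuring |1011> is 0.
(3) The amplitude on |0011> is 1/2.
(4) The observable ZIZX averages to 1.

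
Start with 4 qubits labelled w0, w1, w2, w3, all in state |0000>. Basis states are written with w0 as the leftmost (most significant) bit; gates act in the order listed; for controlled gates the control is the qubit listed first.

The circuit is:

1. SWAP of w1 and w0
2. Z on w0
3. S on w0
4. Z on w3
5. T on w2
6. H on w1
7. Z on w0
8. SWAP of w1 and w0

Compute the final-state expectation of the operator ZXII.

The observable ZXII averages to 0.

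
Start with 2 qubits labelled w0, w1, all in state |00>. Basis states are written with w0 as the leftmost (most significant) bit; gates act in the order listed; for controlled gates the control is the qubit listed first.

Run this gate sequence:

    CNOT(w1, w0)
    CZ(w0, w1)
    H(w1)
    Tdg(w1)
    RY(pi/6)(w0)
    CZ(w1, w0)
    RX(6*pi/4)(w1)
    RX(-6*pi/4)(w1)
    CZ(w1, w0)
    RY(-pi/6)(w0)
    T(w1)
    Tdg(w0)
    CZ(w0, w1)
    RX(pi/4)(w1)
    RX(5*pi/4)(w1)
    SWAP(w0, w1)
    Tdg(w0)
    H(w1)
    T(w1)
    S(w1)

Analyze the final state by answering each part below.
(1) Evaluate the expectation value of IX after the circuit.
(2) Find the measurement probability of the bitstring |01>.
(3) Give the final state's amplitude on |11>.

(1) The observable IX averages to -sqrt(2)/2.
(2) A full measurement returns |01> with probability 1/4.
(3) The final state's coefficient on |11> equals sqrt(2)*(1 - I)/4.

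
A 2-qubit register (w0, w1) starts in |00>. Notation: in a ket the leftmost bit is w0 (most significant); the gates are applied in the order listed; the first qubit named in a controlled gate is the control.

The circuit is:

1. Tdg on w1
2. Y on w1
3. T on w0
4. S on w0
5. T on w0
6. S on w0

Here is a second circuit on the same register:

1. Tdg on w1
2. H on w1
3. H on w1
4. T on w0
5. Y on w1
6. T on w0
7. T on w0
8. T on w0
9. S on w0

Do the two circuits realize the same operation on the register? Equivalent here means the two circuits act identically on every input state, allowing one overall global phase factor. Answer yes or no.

Yes, they are equivalent — the unitaries differ by at most a global phase.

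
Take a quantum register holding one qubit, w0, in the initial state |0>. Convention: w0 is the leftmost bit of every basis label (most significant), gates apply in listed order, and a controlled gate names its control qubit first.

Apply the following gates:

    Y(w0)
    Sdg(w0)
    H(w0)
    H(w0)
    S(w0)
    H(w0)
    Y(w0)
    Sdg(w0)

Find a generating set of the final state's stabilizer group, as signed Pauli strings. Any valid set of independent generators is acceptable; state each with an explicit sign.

The final state is stabilized by the group generated by -Y; other independent generating sets are equally valid.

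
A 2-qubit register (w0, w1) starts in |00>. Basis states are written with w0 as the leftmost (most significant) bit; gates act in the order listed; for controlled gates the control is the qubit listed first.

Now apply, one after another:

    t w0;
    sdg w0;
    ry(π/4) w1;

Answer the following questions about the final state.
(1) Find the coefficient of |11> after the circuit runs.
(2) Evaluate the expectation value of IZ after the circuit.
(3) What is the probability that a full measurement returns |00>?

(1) The amplitude on |11> is 0.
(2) The expectation value of IZ is sqrt(2)/2.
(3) Outcome |00> occurs with probability sqrt(2)/4 + 1/2.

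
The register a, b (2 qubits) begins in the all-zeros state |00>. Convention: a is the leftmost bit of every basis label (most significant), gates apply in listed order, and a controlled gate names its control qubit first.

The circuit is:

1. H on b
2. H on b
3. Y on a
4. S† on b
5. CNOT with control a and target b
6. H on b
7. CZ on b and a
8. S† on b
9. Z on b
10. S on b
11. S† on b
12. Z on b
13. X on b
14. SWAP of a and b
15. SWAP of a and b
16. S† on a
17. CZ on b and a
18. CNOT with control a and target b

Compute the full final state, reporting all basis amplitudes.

After the circuit, the state carries amplitude 0 on |00>, 0 on |01>, -sqrt(2)/2 on |10>, -sqrt(2)*I/2 on |11>. Key observation: the block from step 9 through step 12 cancels to the identity and can be dropped.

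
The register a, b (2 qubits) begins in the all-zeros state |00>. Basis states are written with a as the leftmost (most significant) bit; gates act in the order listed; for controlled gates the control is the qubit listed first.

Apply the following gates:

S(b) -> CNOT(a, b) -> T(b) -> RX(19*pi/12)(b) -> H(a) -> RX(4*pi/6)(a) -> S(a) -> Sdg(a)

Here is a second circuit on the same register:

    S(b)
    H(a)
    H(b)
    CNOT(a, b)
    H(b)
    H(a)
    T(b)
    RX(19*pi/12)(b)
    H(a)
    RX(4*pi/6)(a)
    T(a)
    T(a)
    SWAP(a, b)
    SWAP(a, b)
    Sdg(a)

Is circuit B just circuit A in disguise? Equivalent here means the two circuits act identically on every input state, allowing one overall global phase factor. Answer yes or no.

No — the two circuits implement different unitaries, even allowing a global phase.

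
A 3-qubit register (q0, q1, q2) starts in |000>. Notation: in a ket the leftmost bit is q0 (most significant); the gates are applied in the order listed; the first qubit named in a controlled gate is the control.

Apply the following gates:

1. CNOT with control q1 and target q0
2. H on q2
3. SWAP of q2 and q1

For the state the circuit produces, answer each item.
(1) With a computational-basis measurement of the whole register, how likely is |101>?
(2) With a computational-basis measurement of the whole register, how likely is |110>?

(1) The probability of measuring |101> is 0.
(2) Outcome |110> occurs with probability 0.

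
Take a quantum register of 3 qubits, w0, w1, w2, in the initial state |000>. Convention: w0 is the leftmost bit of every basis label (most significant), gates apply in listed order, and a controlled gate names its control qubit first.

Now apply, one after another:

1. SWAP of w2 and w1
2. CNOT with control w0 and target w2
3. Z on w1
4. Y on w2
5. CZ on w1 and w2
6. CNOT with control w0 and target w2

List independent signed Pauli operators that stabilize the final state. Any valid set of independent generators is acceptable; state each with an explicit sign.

The final state is stabilized by the group generated by +ZII, +IZI, -IIZ; other independent generating sets are equally valid.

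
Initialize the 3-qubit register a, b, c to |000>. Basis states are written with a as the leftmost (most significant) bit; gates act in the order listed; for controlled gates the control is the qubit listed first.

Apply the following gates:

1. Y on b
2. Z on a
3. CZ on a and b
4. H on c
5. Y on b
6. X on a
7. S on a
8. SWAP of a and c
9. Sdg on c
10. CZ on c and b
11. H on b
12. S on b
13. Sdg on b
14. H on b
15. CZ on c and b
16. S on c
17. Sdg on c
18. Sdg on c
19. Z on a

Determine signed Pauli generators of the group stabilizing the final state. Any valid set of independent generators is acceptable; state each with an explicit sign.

The final state is stabilized by the group generated by -XII, +IZI, -IIZ; other independent generating sets are equally valid.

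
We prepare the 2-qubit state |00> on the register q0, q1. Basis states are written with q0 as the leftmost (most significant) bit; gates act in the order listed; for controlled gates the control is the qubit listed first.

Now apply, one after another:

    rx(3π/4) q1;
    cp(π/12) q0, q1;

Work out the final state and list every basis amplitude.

After the circuit, the state carries amplitude sqrt(2 - sqrt(2))/2 on |00>, -I*sqrt(sqrt(2) + 2)/2 on |01>, 0 on |10>, 0 on |11>.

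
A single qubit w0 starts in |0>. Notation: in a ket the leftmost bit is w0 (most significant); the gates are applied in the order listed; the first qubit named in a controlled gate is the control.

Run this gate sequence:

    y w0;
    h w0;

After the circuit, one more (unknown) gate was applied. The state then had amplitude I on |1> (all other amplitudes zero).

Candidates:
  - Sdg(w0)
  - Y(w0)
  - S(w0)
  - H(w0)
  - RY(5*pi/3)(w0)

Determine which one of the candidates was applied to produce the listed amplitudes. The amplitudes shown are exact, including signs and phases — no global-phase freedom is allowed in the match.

The applied gate was H(w0).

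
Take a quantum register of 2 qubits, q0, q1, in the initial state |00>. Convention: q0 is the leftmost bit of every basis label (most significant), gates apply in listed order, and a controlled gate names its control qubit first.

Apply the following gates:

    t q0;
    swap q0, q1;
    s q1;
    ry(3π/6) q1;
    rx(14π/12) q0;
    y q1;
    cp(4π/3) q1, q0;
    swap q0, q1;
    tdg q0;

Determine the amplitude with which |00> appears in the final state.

The final state's coefficient on |00> equals I*(-1 + sqrt(3))/4.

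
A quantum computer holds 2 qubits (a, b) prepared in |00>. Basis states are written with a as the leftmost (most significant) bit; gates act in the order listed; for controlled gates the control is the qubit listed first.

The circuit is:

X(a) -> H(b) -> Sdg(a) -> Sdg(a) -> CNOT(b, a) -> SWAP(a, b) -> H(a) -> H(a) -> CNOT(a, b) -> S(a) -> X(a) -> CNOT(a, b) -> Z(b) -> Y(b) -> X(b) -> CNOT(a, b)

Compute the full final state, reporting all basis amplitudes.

The resulting statevector has amplitude 0 on |00>, sqrt(2)/2 on |01>, 0 on |10>, -sqrt(2)*I/2 on |11>.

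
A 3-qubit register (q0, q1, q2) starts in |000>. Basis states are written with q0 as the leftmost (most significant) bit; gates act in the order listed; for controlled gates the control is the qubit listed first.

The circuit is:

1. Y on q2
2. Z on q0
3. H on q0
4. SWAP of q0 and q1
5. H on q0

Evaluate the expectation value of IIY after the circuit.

In the final state, IIY has expectation 0.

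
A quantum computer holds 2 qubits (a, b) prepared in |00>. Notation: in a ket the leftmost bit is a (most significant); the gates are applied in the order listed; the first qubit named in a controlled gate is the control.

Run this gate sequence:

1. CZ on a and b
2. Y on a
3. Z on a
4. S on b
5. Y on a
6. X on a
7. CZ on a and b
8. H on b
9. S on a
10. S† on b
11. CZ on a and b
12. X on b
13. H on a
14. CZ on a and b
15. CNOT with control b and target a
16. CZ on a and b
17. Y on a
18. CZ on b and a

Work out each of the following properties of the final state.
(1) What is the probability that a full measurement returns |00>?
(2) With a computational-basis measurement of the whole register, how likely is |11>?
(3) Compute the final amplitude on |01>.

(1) The probability of measuring |00> is 1/4.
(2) Outcome |11> occurs with probability 1/4.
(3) |01> carries amplitude 1/2 in the final state.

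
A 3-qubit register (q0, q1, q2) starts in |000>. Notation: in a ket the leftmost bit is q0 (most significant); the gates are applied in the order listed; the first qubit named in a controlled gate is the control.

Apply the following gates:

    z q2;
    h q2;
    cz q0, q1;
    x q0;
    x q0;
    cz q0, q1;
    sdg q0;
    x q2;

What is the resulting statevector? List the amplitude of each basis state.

The final amplitudes are sqrt(2)/2 on |000>, sqrt(2)/2 on |001>, and 0 on every other basis state. Key observation: steps 3-6 multiply out to the identity, so the circuit reduces to the remaining gates.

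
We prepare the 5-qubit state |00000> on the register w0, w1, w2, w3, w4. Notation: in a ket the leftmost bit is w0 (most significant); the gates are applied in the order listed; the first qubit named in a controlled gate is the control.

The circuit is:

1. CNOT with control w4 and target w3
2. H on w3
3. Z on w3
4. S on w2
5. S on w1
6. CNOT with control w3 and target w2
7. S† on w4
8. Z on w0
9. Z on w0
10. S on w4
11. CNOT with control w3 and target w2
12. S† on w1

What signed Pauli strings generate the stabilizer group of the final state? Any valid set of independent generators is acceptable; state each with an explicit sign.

The stabilizer group can be generated by -IIIXI, +ZIIII, +IZIII, +IIZII, +IIIIZ, among other valid generating sets. Key observation: gates 5-12 undo each other exactly, leaving only the rest of the circuit to track.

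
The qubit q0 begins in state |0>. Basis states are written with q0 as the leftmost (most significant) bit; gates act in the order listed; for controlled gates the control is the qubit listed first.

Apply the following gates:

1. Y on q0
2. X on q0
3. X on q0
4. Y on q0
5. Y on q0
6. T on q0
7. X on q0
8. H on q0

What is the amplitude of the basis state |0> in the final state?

The final state's coefficient on |0> equals sqrt(2)*exp(3*I*pi/4)/2. Key observation: the block from step 1 through step 4 cancels to the identity and can be dropped.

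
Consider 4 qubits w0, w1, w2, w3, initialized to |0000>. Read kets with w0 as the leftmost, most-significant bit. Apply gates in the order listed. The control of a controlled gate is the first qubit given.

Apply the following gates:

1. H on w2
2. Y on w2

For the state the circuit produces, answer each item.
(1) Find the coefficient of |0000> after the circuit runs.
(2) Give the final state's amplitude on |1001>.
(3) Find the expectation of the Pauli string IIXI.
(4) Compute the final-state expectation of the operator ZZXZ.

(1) |0000> carries amplitude -sqrt(2)*I/2 in the final state.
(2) |1001> carries amplitude 0 in the final state.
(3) The observable IIXI averages to -1.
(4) In the final state, ZZXZ has expectation -1.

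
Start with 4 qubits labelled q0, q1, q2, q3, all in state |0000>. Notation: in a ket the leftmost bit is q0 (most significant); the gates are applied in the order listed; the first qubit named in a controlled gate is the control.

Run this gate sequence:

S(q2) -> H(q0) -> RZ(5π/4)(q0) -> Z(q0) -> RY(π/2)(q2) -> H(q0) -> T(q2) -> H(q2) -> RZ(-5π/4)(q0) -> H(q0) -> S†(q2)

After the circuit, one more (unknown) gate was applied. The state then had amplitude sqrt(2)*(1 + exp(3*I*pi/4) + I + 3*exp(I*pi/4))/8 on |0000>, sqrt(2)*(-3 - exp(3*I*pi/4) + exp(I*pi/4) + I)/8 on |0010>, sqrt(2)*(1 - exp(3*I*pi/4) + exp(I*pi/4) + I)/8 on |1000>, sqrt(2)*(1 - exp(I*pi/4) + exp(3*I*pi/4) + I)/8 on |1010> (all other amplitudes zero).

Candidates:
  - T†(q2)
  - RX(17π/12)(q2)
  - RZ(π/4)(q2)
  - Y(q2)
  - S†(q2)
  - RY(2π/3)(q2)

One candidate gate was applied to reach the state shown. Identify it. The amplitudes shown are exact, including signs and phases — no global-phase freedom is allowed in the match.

The unique candidate consistent with the amplitudes is S†(q2).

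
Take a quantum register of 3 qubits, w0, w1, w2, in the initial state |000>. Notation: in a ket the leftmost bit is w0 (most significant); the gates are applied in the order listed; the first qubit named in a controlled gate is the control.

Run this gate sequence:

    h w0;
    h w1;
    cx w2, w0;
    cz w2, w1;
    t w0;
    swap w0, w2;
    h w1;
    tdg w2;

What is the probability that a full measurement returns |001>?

A full measurement returns |001> with probability 1/2.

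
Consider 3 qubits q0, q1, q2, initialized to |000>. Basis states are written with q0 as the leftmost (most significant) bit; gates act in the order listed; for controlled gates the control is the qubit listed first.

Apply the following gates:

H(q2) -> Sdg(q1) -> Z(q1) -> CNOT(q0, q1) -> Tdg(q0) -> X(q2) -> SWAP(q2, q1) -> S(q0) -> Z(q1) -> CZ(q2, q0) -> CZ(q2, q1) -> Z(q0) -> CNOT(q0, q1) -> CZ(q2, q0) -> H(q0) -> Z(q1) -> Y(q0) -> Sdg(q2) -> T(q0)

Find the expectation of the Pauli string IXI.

In the final state, IXI has expectation 1.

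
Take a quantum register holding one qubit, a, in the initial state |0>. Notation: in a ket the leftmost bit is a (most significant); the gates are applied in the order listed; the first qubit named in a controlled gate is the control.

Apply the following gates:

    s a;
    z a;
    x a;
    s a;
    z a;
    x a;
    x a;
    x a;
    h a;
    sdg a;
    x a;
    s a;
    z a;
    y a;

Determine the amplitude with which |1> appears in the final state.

|1> carries amplitude -sqrt(2)*I/2 in the final state. Key observation: gates 6-7 undo each other exactly, leaving only the rest of the circuit to track.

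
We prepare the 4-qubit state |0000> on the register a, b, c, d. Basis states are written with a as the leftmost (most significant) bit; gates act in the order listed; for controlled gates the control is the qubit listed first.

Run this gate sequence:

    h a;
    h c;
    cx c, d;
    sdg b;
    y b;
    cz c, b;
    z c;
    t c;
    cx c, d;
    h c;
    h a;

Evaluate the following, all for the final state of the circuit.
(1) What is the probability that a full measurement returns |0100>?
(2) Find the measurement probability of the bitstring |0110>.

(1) The probability of measuring |0100> is sqrt(2)/4 + 1/2.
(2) Outcome |0110> occurs with probability 1/2 - sqrt(2)/4.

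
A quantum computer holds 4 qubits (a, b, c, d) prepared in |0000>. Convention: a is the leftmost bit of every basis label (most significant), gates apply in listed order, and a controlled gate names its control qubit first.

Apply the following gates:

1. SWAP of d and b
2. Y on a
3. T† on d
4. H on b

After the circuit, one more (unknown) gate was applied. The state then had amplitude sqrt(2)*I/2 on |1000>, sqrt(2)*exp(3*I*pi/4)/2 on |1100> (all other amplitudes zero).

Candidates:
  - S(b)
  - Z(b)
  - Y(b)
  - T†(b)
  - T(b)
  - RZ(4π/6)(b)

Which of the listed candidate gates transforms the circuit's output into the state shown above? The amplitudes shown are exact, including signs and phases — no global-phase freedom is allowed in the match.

The unique candidate consistent with the amplitudes is T(b).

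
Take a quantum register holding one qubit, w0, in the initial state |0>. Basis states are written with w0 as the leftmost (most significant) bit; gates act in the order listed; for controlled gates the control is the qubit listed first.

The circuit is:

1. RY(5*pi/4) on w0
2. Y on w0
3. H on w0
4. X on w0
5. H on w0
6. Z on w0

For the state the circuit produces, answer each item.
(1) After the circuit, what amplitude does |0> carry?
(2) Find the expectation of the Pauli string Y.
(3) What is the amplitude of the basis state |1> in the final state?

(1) The amplitude on |0> is -I*sqrt(sqrt(2) + 2)/2. Key observation: gates 3-6 undo each other exactly, leaving only the rest of the circuit to track.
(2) In the final state, Y has expectation 0.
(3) |1> carries amplitude -I*sqrt(2 - sqrt(2))/2 in the final state.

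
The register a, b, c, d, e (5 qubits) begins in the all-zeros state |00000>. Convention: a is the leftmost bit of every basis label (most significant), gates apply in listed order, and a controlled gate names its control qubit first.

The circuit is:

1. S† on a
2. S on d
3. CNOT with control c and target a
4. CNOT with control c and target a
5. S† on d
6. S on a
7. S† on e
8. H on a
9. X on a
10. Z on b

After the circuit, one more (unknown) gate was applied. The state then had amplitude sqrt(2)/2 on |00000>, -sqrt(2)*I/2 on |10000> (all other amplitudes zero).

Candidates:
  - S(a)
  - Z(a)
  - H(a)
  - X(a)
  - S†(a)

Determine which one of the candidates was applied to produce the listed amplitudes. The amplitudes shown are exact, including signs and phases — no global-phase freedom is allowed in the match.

It was S†(a) that produced the state shown. Key observation: the block from step 1 through step 6 cancels to the identity and can be dropped.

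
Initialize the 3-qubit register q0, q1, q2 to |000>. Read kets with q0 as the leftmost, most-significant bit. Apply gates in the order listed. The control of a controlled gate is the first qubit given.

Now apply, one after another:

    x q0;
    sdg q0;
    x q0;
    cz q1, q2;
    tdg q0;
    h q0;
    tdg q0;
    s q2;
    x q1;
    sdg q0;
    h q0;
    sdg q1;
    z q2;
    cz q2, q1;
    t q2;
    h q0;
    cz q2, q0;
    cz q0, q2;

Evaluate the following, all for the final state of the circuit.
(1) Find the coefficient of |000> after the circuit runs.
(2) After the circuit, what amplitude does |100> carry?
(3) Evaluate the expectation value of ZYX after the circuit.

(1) |000> carries amplitude 0 in the final state.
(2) |100> carries amplitude 0 in the final state.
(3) In the final state, ZYX has expectation 0.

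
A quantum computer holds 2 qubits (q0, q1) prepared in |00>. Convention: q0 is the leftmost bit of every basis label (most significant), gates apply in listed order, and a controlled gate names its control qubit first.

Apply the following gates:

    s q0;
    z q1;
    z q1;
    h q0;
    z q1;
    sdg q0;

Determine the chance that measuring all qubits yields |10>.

The probability of measuring |10> is 1/2.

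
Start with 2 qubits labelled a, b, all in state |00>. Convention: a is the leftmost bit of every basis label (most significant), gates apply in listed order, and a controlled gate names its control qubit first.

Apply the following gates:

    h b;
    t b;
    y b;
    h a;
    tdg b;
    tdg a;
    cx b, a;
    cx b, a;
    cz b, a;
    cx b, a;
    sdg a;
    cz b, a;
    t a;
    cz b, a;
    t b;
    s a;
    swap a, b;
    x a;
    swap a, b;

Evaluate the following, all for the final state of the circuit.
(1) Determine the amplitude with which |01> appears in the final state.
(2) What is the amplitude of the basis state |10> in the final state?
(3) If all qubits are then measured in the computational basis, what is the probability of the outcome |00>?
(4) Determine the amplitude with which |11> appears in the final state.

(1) The amplitude on |01> is -exp(3*I*pi/4)/2.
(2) The amplitude on |10> is exp(3*I*pi/4)/2.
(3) A full measurement returns |00> with probability 1/4.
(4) |11> carries amplitude -exp(3*I*pi/4)/2 in the final state.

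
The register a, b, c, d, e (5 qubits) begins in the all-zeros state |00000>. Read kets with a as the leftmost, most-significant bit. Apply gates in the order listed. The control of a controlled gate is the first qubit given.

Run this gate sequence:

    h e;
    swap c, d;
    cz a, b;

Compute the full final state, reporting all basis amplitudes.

The resulting statevector has amplitude sqrt(2)/2 on |00000>, sqrt(2)/2 on |00001>, and 0 on every other basis state.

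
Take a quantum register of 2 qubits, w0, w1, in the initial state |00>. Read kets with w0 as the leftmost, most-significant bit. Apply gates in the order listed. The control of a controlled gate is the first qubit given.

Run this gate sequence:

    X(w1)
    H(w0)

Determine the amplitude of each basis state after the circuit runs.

After the circuit, the state carries amplitude 0 on |00>, sqrt(2)/2 on |01>, 0 on |10>, sqrt(2)/2 on |11>.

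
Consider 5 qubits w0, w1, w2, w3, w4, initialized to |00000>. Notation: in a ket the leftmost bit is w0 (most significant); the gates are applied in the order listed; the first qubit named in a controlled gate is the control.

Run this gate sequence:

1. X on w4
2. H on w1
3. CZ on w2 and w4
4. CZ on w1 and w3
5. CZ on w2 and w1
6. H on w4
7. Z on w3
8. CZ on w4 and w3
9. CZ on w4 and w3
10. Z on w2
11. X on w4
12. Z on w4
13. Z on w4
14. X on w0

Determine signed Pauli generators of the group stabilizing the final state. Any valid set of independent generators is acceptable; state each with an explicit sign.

One valid set of independent stabilizer generators is +IXIII, -IIIIX, -ZIIII, +IIZII, +IIIZI (any independent generating set of the same group is equally correct). Key observation: gates 8-9 undo each other exactly, leaving only the rest of the circuit to track.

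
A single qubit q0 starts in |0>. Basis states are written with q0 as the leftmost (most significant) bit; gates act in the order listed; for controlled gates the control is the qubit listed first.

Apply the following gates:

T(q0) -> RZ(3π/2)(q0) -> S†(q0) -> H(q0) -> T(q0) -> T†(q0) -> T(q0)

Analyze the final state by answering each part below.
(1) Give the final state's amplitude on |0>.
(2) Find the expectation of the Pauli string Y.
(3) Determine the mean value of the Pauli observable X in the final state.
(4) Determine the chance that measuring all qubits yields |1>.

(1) |0> carries amplitude -sqrt(2)*exp(I*pi/4)/2 in the final state.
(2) The observable Y averages to sqrt(2)/2.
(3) The observable X averages to sqrt(2)/2.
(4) Outcome |1> occurs with probability 1/2.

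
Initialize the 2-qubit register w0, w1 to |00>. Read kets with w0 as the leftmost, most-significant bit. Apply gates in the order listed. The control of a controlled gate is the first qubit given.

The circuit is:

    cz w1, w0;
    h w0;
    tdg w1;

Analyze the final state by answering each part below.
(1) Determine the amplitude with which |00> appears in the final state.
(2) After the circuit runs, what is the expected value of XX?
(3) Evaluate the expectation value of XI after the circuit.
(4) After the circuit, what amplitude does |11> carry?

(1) |00> carries amplitude sqrt(2)/2 in the final state.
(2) The observable XX averages to 0.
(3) The expectation value of XI is 1.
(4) |11> carries amplitude 0 in the final state.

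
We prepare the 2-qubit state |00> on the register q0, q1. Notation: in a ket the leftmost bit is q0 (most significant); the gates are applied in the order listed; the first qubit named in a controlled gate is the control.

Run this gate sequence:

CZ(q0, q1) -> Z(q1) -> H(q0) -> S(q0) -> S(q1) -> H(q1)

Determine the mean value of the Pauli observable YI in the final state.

The expectation value of YI is 1.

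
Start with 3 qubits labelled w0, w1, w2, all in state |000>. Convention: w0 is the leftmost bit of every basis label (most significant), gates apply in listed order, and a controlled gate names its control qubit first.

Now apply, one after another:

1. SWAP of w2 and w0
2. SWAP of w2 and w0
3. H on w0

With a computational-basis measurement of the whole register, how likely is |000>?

A full measurement returns |000> with probability 1/2.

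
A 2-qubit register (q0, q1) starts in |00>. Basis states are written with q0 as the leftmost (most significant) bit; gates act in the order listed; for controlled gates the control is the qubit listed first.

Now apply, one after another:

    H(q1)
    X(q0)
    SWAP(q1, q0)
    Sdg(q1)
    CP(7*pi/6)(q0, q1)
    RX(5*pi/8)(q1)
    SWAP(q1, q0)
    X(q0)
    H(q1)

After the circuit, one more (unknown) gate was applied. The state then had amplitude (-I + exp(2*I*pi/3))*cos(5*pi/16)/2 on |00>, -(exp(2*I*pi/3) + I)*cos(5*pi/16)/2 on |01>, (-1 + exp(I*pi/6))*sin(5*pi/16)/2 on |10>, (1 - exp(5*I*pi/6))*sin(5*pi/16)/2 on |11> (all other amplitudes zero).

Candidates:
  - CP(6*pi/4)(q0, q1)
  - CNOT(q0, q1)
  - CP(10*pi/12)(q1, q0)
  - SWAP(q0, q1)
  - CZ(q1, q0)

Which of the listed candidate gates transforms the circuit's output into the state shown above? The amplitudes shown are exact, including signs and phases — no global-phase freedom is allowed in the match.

It was CP(10*pi/12)(q1, q0) that produced the state shown.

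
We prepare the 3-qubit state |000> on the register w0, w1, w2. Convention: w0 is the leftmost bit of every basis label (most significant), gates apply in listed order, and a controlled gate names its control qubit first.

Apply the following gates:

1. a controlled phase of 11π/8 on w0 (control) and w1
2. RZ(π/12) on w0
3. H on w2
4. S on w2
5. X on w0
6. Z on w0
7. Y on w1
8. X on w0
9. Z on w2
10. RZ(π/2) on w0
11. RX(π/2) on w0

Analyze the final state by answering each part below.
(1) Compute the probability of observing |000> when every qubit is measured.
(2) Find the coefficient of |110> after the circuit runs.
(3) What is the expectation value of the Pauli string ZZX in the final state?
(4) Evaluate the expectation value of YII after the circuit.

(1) Outcome |000> occurs with probability 0.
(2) The final state's coefficient on |110> equals exp(17*I*pi/24)/2.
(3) The expectation value of ZZX is 0.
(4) The observable YII averages to -1.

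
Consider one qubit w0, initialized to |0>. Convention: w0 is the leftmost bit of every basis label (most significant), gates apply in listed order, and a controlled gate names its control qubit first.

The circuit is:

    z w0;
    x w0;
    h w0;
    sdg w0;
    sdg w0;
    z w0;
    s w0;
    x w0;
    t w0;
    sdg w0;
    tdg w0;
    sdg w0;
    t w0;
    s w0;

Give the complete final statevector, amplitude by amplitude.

The resulting statevector has amplitude -sqrt(2)*I/2 on |0>, -sqrt(2)*exp(3*I*pi/4)/2 on |1>.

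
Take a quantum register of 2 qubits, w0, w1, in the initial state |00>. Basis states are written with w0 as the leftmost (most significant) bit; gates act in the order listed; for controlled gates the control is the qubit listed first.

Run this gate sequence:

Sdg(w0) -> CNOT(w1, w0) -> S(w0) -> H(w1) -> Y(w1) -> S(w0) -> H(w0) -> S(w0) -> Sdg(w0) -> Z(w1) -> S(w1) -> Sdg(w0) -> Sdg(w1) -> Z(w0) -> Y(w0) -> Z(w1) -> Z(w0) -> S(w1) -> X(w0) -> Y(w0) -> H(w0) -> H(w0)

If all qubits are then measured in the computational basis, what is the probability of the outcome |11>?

The probability of measuring |11> is 1/4.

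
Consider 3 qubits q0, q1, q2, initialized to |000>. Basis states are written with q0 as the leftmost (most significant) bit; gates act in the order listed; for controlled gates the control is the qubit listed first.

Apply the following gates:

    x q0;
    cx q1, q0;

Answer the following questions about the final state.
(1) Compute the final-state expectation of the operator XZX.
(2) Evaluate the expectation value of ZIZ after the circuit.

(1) The expectation value of XZX is 0.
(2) In the final state, ZIZ has expectation -1.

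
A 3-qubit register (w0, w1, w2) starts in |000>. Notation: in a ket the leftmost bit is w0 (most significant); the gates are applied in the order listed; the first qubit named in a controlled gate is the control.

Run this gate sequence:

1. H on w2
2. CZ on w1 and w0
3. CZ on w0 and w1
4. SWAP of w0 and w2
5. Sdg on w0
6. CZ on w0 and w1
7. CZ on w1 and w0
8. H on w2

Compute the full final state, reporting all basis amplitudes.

The final amplitudes are 1/2 on |000>, 1/2 on |001>, 0 on |010>, 0 on |011>, -I/2 on |100>, -I/2 on |101>, 0 on |110>, 0 on |111>.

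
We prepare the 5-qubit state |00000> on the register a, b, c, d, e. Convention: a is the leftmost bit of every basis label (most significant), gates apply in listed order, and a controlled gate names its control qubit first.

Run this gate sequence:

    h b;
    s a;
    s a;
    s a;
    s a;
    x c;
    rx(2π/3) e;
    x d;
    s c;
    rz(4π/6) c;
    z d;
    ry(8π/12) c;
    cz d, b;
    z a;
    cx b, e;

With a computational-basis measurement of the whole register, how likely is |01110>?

The probability of measuring |01110> is 3/32.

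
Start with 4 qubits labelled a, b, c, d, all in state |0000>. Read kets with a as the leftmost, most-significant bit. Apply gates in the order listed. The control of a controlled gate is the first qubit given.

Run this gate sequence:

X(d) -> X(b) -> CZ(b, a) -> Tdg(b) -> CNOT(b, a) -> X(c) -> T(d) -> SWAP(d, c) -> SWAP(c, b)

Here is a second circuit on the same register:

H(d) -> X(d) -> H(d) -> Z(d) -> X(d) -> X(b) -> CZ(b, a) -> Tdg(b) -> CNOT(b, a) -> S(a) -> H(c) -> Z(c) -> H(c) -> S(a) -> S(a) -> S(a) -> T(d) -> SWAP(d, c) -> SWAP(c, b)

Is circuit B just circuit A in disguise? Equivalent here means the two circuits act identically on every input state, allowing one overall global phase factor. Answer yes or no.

Yes: on every input state the two circuits agree up to one overall phase factor.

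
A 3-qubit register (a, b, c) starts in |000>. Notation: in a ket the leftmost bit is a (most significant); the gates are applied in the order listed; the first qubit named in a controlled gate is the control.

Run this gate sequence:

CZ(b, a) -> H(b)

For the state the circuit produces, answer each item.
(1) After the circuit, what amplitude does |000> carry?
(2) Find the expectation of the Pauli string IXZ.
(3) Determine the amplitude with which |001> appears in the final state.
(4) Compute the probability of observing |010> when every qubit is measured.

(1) The final state's coefficient on |000> equals sqrt(2)/2.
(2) The observable IXZ averages to 1.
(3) The final state's coefficient on |001> equals 0.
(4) The probability of measuring |010> is 1/2.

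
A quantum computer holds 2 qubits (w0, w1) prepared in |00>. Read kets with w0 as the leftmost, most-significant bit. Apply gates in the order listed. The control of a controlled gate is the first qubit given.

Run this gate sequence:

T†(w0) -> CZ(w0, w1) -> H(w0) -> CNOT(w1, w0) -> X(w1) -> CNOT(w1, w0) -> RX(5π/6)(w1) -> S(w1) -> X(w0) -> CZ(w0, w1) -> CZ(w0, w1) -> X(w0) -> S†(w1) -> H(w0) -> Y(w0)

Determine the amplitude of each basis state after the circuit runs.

The final amplitudes are 0 on |00>, 0 on |01>, sqrt(2)/4 + sqrt(6)/4 on |10>, I*(-sqrt(2) + sqrt(6))/4 on |11>. Key observation: steps 8-13 multiply out to the identity, so the circuit reduces to the remaining gates.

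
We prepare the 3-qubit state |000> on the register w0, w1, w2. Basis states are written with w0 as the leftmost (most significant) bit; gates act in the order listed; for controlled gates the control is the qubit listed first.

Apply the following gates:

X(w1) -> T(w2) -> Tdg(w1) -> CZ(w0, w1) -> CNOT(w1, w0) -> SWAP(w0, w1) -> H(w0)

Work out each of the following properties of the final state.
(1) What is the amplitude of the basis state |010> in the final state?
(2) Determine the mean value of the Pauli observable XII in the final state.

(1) The final state's coefficient on |010> equals -sqrt(2)*exp(3*I*pi/4)/2.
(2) The expectation value of XII is -1.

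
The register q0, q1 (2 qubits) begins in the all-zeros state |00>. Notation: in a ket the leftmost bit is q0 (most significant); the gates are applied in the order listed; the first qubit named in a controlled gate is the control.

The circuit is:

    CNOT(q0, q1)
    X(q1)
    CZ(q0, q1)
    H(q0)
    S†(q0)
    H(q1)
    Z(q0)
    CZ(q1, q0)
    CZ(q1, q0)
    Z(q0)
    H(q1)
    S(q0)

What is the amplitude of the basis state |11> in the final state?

The final state's coefficient on |11> equals sqrt(2)/2. Key observation: gates 5-12 undo each other exactly, leaving only the rest of the circuit to track.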